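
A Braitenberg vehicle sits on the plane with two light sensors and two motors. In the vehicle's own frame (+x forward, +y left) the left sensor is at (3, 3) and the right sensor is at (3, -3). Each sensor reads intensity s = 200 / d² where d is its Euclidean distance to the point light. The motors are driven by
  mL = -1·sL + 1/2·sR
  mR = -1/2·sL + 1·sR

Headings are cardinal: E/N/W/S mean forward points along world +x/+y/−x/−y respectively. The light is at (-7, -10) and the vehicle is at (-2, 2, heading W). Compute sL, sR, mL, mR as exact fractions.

40/17 200/229 -7460/3893 -1180/3893

left sensor world pos  = (-5, -1); dL² = 85
right sensor world pos = (-5, 5); dR² = 229
sL = 200/85 = 40/17
sR = 200/229 = 200/229
mL = -1·sL + 1/2·sR = -7460/3893
mR = -1/2·sL + 1·sR = -1180/3893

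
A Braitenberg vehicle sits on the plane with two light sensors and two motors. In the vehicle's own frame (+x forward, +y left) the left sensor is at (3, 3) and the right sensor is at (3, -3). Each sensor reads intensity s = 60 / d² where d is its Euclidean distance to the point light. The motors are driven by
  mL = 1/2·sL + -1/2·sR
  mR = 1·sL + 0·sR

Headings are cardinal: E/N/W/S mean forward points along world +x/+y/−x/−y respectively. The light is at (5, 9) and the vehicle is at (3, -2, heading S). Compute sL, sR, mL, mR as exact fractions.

left sensor world pos  = (6, -5); dL² = 197
right sensor world pos = (0, -5); dR² = 221
sL = 60/197 = 60/197
sR = 60/221 = 60/221
mL = 1/2·sL + -1/2·sR = 720/43537
mR = 1·sL + 0·sR = 60/197

60/197 60/221 720/43537 60/197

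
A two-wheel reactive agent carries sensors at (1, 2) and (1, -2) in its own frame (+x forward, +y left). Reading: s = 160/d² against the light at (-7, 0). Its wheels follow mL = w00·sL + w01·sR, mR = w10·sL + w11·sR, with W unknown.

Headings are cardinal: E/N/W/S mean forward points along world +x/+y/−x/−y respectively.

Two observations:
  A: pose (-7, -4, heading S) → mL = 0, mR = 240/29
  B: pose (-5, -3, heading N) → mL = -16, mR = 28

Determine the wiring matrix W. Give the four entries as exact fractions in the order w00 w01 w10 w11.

-1/2 1/2 1/2 1

obs A: pose=(-7,-4,S) → sL=160/29, sR=160/29, mL=0, mR=240/29
obs B: pose=(-5,-3,N) → sL=40, sR=8, mL=-16, mR=28
sensor matrix S = [[160/29, 160/29], [40, 8]]; det S = -5120/29
solve [mL_A; mL_B] = S·[w00; w01] and [mR_A; mR_B] = S·[w10; w11]:
  w00 = -1/2, w01 = 1/2, w10 = 1/2, w11 = 1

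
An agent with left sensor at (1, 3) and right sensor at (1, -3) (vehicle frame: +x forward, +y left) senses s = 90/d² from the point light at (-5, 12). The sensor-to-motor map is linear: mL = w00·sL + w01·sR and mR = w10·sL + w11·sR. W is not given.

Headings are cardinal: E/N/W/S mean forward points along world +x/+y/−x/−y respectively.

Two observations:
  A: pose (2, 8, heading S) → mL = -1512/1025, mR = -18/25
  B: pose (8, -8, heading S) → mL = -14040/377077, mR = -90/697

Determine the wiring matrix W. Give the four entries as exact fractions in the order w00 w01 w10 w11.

1 -1 -1 0

obs A: pose=(2,8,S) → sL=18/25, sR=90/41, mL=-1512/1025, mR=-18/25
obs B: pose=(8,-8,S) → sL=90/697, sR=90/541, mL=-14040/377077, mR=-90/697
sensor matrix S = [[18/25, 90/41], [90/697, 90/541]]; det S = -12651552/77300785
solve [mL_A; mL_B] = S·[w00; w01] and [mR_A; mR_B] = S·[w10; w11]:
  w00 = 1, w01 = -1, w10 = -1, w11 = 0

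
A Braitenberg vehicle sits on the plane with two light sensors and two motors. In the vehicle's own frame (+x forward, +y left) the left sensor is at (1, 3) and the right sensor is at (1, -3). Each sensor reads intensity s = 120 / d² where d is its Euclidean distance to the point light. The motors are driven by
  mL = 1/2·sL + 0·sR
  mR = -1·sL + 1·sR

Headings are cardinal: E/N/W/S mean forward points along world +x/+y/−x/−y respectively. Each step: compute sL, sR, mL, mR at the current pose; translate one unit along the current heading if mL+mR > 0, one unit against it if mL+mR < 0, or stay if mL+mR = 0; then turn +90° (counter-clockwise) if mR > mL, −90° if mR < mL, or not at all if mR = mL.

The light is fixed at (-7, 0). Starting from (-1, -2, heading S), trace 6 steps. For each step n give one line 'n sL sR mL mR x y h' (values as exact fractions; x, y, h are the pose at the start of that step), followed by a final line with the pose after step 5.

0 4/3 20/3 2/3 16/3 -1 -2 S
1 120/49 24/17 60/49 -864/833 -1 -3 E
2 30/29 15/4 15/29 315/116 0 -3 S
3 24/13 120/113 12/13 -1152/1469 0 -4 E
4 60/73 12/5 30/73 576/365 1 -4 S
5 24/17 24/29 12/17 -288/493 1 -5 E
final 2 -5 S

n=0: pose=(-1,-2,S); sL=4/3, sR=20/3; mL=2/3, mR=16/3; mL+mR=6 → advance +1; mR−mL=14/3 → turn +1·90°
n=1: pose=(-1,-3,E); sL=120/49, sR=24/17; mL=60/49, mR=-864/833; mL+mR=156/833 → advance +1; mR−mL=-1884/833 → turn -1·90°
n=2: pose=(0,-3,S); sL=30/29, sR=15/4; mL=15/29, mR=315/116; mL+mR=375/116 → advance +1; mR−mL=255/116 → turn +1·90°
n=3: pose=(0,-4,E); sL=24/13, sR=120/113; mL=12/13, mR=-1152/1469; mL+mR=204/1469 → advance +1; mR−mL=-2508/1469 → turn -1·90°
n=4: pose=(1,-4,S); sL=60/73, sR=12/5; mL=30/73, mR=576/365; mL+mR=726/365 → advance +1; mR−mL=426/365 → turn +1·90°
n=5: pose=(1,-5,E); sL=24/17, sR=24/29; mL=12/17, mR=-288/493; mL+mR=60/493 → advance +1; mR−mL=-636/493 → turn -1·90°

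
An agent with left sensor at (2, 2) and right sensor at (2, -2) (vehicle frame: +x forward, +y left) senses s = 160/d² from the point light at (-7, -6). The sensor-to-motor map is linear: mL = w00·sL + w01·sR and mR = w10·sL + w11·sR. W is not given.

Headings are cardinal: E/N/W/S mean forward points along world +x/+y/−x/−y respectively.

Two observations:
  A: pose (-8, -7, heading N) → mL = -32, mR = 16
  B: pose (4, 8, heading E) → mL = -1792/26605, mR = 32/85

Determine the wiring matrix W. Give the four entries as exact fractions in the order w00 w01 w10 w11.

obs A: pose=(-8,-7,N) → sL=16, sR=80, mL=-32, mR=16
obs B: pose=(4,8,E) → sL=32/85, sR=160/313, mL=-1792/26605, mR=32/85
sensor matrix S = [[16, 80], [32/85, 160/313]]; det S = -116736/5321
solve [mL_A; mL_B] = S·[w00; w01] and [mR_A; mR_B] = S·[w10; w11]:
  w00 = 1/2, w01 = -1/2, w10 = 1, w11 = 0

1/2 -1/2 1 0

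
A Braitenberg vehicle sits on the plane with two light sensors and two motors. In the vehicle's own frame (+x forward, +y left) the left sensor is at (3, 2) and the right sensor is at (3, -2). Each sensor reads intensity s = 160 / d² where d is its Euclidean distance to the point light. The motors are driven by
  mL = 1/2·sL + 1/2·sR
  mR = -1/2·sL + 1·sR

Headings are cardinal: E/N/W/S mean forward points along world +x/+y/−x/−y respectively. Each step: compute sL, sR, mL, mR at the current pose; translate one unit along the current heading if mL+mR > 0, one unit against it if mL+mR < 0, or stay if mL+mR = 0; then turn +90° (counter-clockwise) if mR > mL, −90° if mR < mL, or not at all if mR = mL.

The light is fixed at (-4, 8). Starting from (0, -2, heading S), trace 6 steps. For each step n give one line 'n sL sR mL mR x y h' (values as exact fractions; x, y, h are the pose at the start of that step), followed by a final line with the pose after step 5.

n=0: pose=(0,-2,S); sL=32/41, sR=160/173; mL=6048/7093, mR=3792/7093; mL+mR=240/173 → advance +1; mR−mL=-2256/7093 → turn -1·90°
n=1: pose=(0,-3,W); sL=16/17, sR=80/41; mL=1008/697, mR=1032/697; mL+mR=120/41 → advance +1; mR−mL=24/697 → turn +1·90°
n=2: pose=(-1,-3,S); sL=160/221, sR=160/197; mL=33440/43537, mR=19600/43537; mL+mR=240/197 → advance +1; mR−mL=-13840/43537 → turn -1·90°
n=3: pose=(-1,-4,W); sL=40/49, sR=8/5; mL=296/245, mR=292/245; mL+mR=12/5 → advance +1; mR−mL=-4/245 → turn -1·90°
n=4: pose=(-2,-4,N); sL=160/81, sR=160/97; mL=14240/7857, mR=5200/7857; mL+mR=240/97 → advance +1; mR−mL=-9040/7857 → turn -1·90°
n=5: pose=(-2,-3,E); sL=80/53, sR=80/97; mL=6000/5141, mR=360/5141; mL+mR=120/97 → advance +1; mR−mL=-5640/5141 → turn -1·90°

0 32/41 160/173 6048/7093 3792/7093 0 -2 S
1 16/17 80/41 1008/697 1032/697 0 -3 W
2 160/221 160/197 33440/43537 19600/43537 -1 -3 S
3 40/49 8/5 296/245 292/245 -1 -4 W
4 160/81 160/97 14240/7857 5200/7857 -2 -4 N
5 80/53 80/97 6000/5141 360/5141 -2 -3 E
final -1 -3 S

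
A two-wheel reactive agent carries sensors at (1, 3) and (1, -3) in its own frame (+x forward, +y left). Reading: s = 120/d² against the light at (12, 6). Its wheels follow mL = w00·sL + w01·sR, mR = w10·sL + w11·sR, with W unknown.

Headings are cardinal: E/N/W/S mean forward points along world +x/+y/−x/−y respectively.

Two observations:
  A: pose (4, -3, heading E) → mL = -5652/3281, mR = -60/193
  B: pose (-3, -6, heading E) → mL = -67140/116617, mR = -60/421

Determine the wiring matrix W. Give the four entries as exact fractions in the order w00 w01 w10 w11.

obs A: pose=(4,-3,E) → sL=24/17, sR=120/193, mL=-5652/3281, mR=-60/193
obs B: pose=(-3,-6,E) → sL=120/277, sR=120/421, mL=-67140/116617, mR=-60/421
sensor matrix S = [[24/17, 120/193], [120/277, 120/421]]; det S = 50906880/382620377
solve [mL_A; mL_B] = S·[w00; w01] and [mR_A; mR_B] = S·[w10; w11]:
  w00 = -1, w01 = -1/2, w10 = 0, w11 = -1/2

-1 -1/2 0 -1/2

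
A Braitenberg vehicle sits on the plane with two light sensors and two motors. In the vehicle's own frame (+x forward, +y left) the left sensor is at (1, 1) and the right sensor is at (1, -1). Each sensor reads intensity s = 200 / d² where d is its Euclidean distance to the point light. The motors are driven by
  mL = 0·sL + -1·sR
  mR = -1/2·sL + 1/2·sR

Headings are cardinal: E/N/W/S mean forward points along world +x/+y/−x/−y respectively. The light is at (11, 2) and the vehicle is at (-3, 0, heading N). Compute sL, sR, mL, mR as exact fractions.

100/113 20/17 -20/17 280/1921

left sensor world pos  = (-4, 1); dL² = 226
right sensor world pos = (-2, 1); dR² = 170
sL = 200/226 = 100/113
sR = 200/170 = 20/17
mL = 0·sL + -1·sR = -20/17
mR = -1/2·sL + 1/2·sR = 280/1921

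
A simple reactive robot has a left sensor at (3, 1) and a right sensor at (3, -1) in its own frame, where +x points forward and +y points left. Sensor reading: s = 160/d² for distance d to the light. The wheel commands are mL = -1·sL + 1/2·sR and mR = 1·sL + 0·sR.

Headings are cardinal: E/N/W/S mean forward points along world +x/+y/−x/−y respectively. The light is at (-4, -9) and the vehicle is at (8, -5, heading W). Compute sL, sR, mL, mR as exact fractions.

16/9 80/53 -488/477 16/9

left sensor world pos  = (5, -6); dL² = 90
right sensor world pos = (5, -4); dR² = 106
sL = 160/90 = 16/9
sR = 160/106 = 80/53
mL = -1·sL + 1/2·sR = -488/477
mR = 1·sL + 0·sR = 16/9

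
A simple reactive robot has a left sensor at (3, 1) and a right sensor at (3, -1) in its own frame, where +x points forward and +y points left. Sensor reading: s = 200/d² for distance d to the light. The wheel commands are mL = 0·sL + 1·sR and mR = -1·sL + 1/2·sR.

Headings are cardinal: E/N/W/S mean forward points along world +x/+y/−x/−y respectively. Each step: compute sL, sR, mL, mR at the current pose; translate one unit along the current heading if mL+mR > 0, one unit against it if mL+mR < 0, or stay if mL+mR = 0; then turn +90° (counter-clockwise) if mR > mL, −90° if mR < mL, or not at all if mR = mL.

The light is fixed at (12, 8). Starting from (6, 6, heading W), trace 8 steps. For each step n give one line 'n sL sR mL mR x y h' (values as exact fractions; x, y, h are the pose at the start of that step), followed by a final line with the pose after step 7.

0 20/9 100/41 100/41 -370/369 6 6 W
1 40/13 200/37 200/37 -180/481 5 6 N
2 25/2 10 10 -15/2 5 7 E
3 200/41 40/13 40/13 -1780/533 6 7 S
4 100/41 100/41 100/41 -50/41 6 8 W
5 200/73 40/9 40/9 -340/657 5 8 N
6 10 25/2 25/2 -15/4 5 9 E
7 200/29 200/53 200/53 -7700/1537 6 9 S
final 6 10 W

n=0: pose=(6,6,W); sL=20/9, sR=100/41; mL=100/41, mR=-370/369; mL+mR=530/369 → advance +1; mR−mL=-1270/369 → turn -1·90°
n=1: pose=(5,6,N); sL=40/13, sR=200/37; mL=200/37, mR=-180/481; mL+mR=2420/481 → advance +1; mR−mL=-2780/481 → turn -1·90°
n=2: pose=(5,7,E); sL=25/2, sR=10; mL=10, mR=-15/2; mL+mR=5/2 → advance +1; mR−mL=-35/2 → turn -1·90°
n=3: pose=(6,7,S); sL=200/41, sR=40/13; mL=40/13, mR=-1780/533; mL+mR=-140/533 → advance -1; mR−mL=-3420/533 → turn -1·90°
n=4: pose=(6,8,W); sL=100/41, sR=100/41; mL=100/41, mR=-50/41; mL+mR=50/41 → advance +1; mR−mL=-150/41 → turn -1·90°
n=5: pose=(5,8,N); sL=200/73, sR=40/9; mL=40/9, mR=-340/657; mL+mR=860/219 → advance +1; mR−mL=-3260/657 → turn -1·90°
n=6: pose=(5,9,E); sL=10, sR=25/2; mL=25/2, mR=-15/4; mL+mR=35/4 → advance +1; mR−mL=-65/4 → turn -1·90°
n=7: pose=(6,9,S); sL=200/29, sR=200/53; mL=200/53, mR=-7700/1537; mL+mR=-1900/1537 → advance -1; mR−mL=-13500/1537 → turn -1·90°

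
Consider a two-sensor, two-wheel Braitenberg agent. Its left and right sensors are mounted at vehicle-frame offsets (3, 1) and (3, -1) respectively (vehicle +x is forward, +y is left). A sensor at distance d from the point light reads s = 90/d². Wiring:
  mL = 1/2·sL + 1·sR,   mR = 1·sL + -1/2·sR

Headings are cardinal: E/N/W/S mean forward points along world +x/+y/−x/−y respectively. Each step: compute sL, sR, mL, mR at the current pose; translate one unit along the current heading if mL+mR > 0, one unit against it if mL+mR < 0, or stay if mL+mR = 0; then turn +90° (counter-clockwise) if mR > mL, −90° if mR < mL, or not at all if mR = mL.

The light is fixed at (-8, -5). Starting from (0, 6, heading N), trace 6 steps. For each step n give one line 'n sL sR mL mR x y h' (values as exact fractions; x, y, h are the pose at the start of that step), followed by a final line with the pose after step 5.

n=0: pose=(0,6,N); sL=18/49, sR=90/277; mL=6903/13573, mR=2781/13573; mL+mR=9684/13573 → advance +1; mR−mL=-4122/13573 → turn -1·90°
n=1: pose=(0,7,E); sL=9/29, sR=45/121; mL=3699/7018, mR=873/7018; mL+mR=2286/3509 → advance +1; mR−mL=-1413/3509 → turn -1·90°
n=2: pose=(1,7,S); sL=90/181, sR=18/29; mL=4563/5249, mR=981/5249; mL+mR=5544/5249 → advance +1; mR−mL=-3582/5249 → turn -1·90°
n=3: pose=(1,6,W); sL=45/68, sR=1/2; mL=113/136, mR=7/17; mL+mR=169/136 → advance +1; mR−mL=-57/136 → turn -1·90°
n=4: pose=(0,6,N); sL=18/49, sR=90/277; mL=6903/13573, mR=2781/13573; mL+mR=9684/13573 → advance +1; mR−mL=-4122/13573 → turn -1·90°
n=5: pose=(0,7,E); sL=9/29, sR=45/121; mL=3699/7018, mR=873/7018; mL+mR=2286/3509 → advance +1; mR−mL=-1413/3509 → turn -1·90°

0 18/49 90/277 6903/13573 2781/13573 0 6 N
1 9/29 45/121 3699/7018 873/7018 0 7 E
2 90/181 18/29 4563/5249 981/5249 1 7 S
3 45/68 1/2 113/136 7/17 1 6 W
4 18/49 90/277 6903/13573 2781/13573 0 6 N
5 9/29 45/121 3699/7018 873/7018 0 7 E
final 1 7 S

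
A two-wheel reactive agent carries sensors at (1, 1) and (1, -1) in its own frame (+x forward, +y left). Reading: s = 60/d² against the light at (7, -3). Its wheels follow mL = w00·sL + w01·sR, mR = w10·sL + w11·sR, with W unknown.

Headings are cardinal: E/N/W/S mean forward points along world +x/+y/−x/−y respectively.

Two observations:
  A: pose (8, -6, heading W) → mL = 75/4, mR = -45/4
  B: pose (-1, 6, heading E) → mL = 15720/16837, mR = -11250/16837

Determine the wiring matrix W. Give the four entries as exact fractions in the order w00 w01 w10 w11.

1 1 -1 -1/2

obs A: pose=(8,-6,W) → sL=15/4, sR=15, mL=75/4, mR=-45/4
obs B: pose=(-1,6,E) → sL=60/149, sR=60/113, mL=15720/16837, mR=-11250/16837
sensor matrix S = [[15/4, 15], [60/149, 60/113]]; det S = -68175/16837
solve [mL_A; mL_B] = S·[w00; w01] and [mR_A; mR_B] = S·[w10; w11]:
  w00 = 1, w01 = 1, w10 = -1, w11 = -1/2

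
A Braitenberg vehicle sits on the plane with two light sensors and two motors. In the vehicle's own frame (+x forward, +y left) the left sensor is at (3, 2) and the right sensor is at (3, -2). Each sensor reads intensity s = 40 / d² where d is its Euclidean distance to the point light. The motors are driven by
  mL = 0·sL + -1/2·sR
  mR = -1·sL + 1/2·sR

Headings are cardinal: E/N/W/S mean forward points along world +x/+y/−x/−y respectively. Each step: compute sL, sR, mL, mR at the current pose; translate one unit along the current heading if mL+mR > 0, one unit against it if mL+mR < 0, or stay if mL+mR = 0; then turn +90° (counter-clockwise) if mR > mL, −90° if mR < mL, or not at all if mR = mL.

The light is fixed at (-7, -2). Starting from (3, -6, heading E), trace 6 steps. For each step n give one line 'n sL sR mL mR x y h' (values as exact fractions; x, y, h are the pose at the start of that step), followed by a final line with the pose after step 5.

0 40/173 8/41 -4/41 -948/7093 3 -6 E
1 4/17 20/49 -10/49 -26/833 2 -6 S
2 8/29 40/169 -20/169 -772/4901 2 -5 E
3 5/17 5/9 -5/18 -5/306 1 -5 S
4 40/121 40/137 -20/137 -3060/16577 1 -4 E
5 20/53 4/5 -2/5 6/265 0 -4 S
final 0 -3 E

n=0: pose=(3,-6,E); sL=40/173, sR=8/41; mL=-4/41, mR=-948/7093; mL+mR=-40/173 → advance -1; mR−mL=-256/7093 → turn -1·90°
n=1: pose=(2,-6,S); sL=4/17, sR=20/49; mL=-10/49, mR=-26/833; mL+mR=-4/17 → advance -1; mR−mL=144/833 → turn +1·90°
n=2: pose=(2,-5,E); sL=8/29, sR=40/169; mL=-20/169, mR=-772/4901; mL+mR=-8/29 → advance -1; mR−mL=-192/4901 → turn -1·90°
n=3: pose=(1,-5,S); sL=5/17, sR=5/9; mL=-5/18, mR=-5/306; mL+mR=-5/17 → advance -1; mR−mL=40/153 → turn +1·90°
n=4: pose=(1,-4,E); sL=40/121, sR=40/137; mL=-20/137, mR=-3060/16577; mL+mR=-40/121 → advance -1; mR−mL=-640/16577 → turn -1·90°
n=5: pose=(0,-4,S); sL=20/53, sR=4/5; mL=-2/5, mR=6/265; mL+mR=-20/53 → advance -1; mR−mL=112/265 → turn +1·90°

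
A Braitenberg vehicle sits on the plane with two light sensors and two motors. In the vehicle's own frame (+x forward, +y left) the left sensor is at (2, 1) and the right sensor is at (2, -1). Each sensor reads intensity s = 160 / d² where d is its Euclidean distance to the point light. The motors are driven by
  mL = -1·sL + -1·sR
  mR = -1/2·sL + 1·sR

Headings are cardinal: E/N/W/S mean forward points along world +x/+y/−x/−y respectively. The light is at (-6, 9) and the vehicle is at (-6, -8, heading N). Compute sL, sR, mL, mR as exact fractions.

80/113 80/113 -160/113 40/113

left sensor world pos  = (-7, -6); dL² = 226
right sensor world pos = (-5, -6); dR² = 226
sL = 160/226 = 80/113
sR = 160/226 = 80/113
mL = -1·sL + -1·sR = -160/113
mR = -1/2·sL + 1·sR = 40/113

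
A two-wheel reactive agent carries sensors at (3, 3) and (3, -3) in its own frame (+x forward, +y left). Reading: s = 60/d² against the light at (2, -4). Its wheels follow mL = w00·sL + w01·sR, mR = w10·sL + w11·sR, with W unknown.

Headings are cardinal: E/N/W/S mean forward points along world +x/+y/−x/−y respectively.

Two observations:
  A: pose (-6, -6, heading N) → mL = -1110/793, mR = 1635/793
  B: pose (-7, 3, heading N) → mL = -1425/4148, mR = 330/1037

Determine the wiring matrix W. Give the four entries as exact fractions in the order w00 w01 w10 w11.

-1/2 -1/2 -1/2 1

obs A: pose=(-6,-6,N) → sL=30/61, sR=30/13, mL=-1110/793, mR=1635/793
obs B: pose=(-7,3,N) → sL=15/61, sR=15/34, mL=-1425/4148, mR=330/1037
sensor matrix S = [[30/61, 30/13], [15/61, 15/34]]; det S = -4725/13481
solve [mL_A; mL_B] = S·[w00; w01] and [mR_A; mR_B] = S·[w10; w11]:
  w00 = -1/2, w01 = -1/2, w10 = -1/2, w11 = 1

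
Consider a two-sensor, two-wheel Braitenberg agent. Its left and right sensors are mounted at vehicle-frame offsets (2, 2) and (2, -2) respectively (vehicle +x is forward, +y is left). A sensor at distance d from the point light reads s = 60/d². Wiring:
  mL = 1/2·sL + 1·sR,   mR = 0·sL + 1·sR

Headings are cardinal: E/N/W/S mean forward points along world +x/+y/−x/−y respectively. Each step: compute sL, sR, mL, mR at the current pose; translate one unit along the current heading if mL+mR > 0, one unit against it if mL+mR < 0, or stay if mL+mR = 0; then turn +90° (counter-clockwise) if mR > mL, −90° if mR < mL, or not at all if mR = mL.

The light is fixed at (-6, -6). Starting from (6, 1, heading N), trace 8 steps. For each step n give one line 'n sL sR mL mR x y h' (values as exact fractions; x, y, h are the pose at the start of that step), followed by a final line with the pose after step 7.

0 60/181 60/277 19170/50137 60/277 6 1 N
1 15/74 15/58 1545/4292 15/58 6 2 E
2 20/87 60/157 6790/13659 60/157 7 2 S
3 30/73 30/101 3705/7373 30/101 7 1 W
4 60/181 60/277 19170/50137 60/277 6 1 N
5 15/74 15/58 1545/4292 15/58 6 2 E
6 20/87 60/157 6790/13659 60/157 7 2 S
7 30/73 30/101 3705/7373 30/101 7 1 W
final 6 1 N

n=0: pose=(6,1,N); sL=60/181, sR=60/277; mL=19170/50137, mR=60/277; mL+mR=30030/50137 → advance +1; mR−mL=-30/181 → turn -1·90°
n=1: pose=(6,2,E); sL=15/74, sR=15/58; mL=1545/4292, mR=15/58; mL+mR=2655/4292 → advance +1; mR−mL=-15/148 → turn -1·90°
n=2: pose=(7,2,S); sL=20/87, sR=60/157; mL=6790/13659, mR=60/157; mL+mR=12010/13659 → advance +1; mR−mL=-10/87 → turn -1·90°
n=3: pose=(7,1,W); sL=30/73, sR=30/101; mL=3705/7373, mR=30/101; mL+mR=5895/7373 → advance +1; mR−mL=-15/73 → turn -1·90°
n=4: pose=(6,1,N); sL=60/181, sR=60/277; mL=19170/50137, mR=60/277; mL+mR=30030/50137 → advance +1; mR−mL=-30/181 → turn -1·90°
n=5: pose=(6,2,E); sL=15/74, sR=15/58; mL=1545/4292, mR=15/58; mL+mR=2655/4292 → advance +1; mR−mL=-15/148 → turn -1·90°
n=6: pose=(7,2,S); sL=20/87, sR=60/157; mL=6790/13659, mR=60/157; mL+mR=12010/13659 → advance +1; mR−mL=-10/87 → turn -1·90°
n=7: pose=(7,1,W); sL=30/73, sR=30/101; mL=3705/7373, mR=30/101; mL+mR=5895/7373 → advance +1; mR−mL=-15/73 → turn -1·90°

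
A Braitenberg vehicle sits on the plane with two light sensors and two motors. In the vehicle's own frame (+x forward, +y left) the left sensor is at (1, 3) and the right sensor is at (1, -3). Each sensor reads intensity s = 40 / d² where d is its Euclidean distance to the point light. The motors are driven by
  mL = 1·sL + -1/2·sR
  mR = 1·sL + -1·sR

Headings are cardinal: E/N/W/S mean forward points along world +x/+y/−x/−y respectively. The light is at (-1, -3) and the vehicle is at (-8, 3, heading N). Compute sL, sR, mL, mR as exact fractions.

left sensor world pos  = (-11, 4); dL² = 149
right sensor world pos = (-5, 4); dR² = 65
sL = 40/149 = 40/149
sR = 40/65 = 8/13
mL = 1·sL + -1/2·sR = -76/1937
mR = 1·sL + -1·sR = -672/1937

40/149 8/13 -76/1937 -672/1937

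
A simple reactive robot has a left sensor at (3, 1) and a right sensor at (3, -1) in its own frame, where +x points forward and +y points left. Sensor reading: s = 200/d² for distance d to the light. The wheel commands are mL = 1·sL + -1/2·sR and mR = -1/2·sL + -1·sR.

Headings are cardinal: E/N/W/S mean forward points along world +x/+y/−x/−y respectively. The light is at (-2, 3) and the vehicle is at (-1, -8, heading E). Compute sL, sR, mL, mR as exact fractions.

left sensor world pos  = (2, -7); dL² = 116
right sensor world pos = (2, -9); dR² = 160
sL = 200/116 = 50/29
sR = 200/160 = 5/4
mL = 1·sL + -1/2·sR = 255/232
mR = -1/2·sL + -1·sR = -245/116

50/29 5/4 255/232 -245/116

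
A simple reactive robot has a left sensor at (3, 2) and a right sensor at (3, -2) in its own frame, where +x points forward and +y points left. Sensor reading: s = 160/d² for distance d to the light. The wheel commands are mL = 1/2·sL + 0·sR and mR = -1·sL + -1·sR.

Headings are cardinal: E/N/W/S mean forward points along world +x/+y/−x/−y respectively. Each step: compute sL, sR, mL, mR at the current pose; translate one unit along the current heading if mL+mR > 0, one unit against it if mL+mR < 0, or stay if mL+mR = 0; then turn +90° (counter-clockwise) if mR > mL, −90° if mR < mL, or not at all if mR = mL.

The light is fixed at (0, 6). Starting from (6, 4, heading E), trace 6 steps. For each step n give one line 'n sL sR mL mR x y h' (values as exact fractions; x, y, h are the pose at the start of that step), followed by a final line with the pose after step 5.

0 160/81 160/97 80/81 -28480/7857 6 4 E
1 80/37 80/17 40/37 -4320/629 5 4 S
2 160/13 32 80/13 -576/13 5 5 W
3 8 40/17 4 -176/17 6 5 N
4 160/81 160/97 80/81 -28480/7857 6 4 E
5 80/37 80/17 40/37 -4320/629 5 4 S
final 5 5 W

n=0: pose=(6,4,E); sL=160/81, sR=160/97; mL=80/81, mR=-28480/7857; mL+mR=-20720/7857 → advance -1; mR−mL=-12080/2619 → turn -1·90°
n=1: pose=(5,4,S); sL=80/37, sR=80/17; mL=40/37, mR=-4320/629; mL+mR=-3640/629 → advance -1; mR−mL=-5000/629 → turn -1·90°
n=2: pose=(5,5,W); sL=160/13, sR=32; mL=80/13, mR=-576/13; mL+mR=-496/13 → advance -1; mR−mL=-656/13 → turn -1·90°
n=3: pose=(6,5,N); sL=8, sR=40/17; mL=4, mR=-176/17; mL+mR=-108/17 → advance -1; mR−mL=-244/17 → turn -1·90°
n=4: pose=(6,4,E); sL=160/81, sR=160/97; mL=80/81, mR=-28480/7857; mL+mR=-20720/7857 → advance -1; mR−mL=-12080/2619 → turn -1·90°
n=5: pose=(5,4,S); sL=80/37, sR=80/17; mL=40/37, mR=-4320/629; mL+mR=-3640/629 → advance -1; mR−mL=-5000/629 → turn -1·90°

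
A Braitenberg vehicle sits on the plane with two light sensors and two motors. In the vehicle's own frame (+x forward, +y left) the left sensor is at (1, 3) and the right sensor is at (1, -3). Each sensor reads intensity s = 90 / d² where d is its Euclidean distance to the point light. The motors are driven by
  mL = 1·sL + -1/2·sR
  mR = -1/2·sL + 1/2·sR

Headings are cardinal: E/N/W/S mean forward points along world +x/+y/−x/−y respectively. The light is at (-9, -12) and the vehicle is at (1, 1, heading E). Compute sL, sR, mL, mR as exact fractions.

left sensor world pos  = (2, 4); dL² = 377
right sensor world pos = (2, -2); dR² = 221
sL = 90/377 = 90/377
sR = 90/221 = 90/221
mL = 1·sL + -1/2·sR = 225/6409
mR = -1/2·sL + 1/2·sR = 540/6409

90/377 90/221 225/6409 540/6409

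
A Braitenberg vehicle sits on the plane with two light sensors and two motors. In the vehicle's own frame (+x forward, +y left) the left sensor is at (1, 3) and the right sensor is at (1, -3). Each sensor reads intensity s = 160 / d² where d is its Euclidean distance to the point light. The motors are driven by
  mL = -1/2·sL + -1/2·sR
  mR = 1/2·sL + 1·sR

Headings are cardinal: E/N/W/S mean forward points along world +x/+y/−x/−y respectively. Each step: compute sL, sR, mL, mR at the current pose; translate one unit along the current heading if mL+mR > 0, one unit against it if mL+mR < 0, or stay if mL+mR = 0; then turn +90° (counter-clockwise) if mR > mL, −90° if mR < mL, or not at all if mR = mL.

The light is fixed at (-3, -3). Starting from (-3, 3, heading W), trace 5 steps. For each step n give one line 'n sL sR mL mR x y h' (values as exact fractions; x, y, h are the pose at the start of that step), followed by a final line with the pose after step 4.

0 16 80/41 -368/41 408/41 -3 3 W
1 160/29 160/41 -5600/1189 7920/1189 -4 3 S
2 5/2 40 -85/4 165/4 -4 2 E
3 32/9 32/9 -32/9 16/3 -3 2 N
4 16 80/41 -368/41 408/41 -3 3 W
final -4 3 S

n=0: pose=(-3,3,W); sL=16, sR=80/41; mL=-368/41, mR=408/41; mL+mR=40/41 → advance +1; mR−mL=776/41 → turn +1·90°
n=1: pose=(-4,3,S); sL=160/29, sR=160/41; mL=-5600/1189, mR=7920/1189; mL+mR=80/41 → advance +1; mR−mL=13520/1189 → turn +1·90°
n=2: pose=(-4,2,E); sL=5/2, sR=40; mL=-85/4, mR=165/4; mL+mR=20 → advance +1; mR−mL=125/2 → turn +1·90°
n=3: pose=(-3,2,N); sL=32/9, sR=32/9; mL=-32/9, mR=16/3; mL+mR=16/9 → advance +1; mR−mL=80/9 → turn +1·90°
n=4: pose=(-3,3,W); sL=16, sR=80/41; mL=-368/41, mR=408/41; mL+mR=40/41 → advance +1; mR−mL=776/41 → turn +1·90°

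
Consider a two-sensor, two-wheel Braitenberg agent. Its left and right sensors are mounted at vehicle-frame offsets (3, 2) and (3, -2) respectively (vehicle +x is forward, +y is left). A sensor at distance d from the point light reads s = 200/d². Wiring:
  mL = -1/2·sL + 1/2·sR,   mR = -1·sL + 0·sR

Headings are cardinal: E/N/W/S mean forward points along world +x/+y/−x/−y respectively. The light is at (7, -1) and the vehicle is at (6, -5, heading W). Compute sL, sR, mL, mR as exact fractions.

50/13 10 40/13 -50/13

left sensor world pos  = (3, -7); dL² = 52
right sensor world pos = (3, -3); dR² = 20
sL = 200/52 = 50/13
sR = 200/20 = 10
mL = -1/2·sL + 1/2·sR = 40/13
mR = -1·sL + 0·sR = -50/13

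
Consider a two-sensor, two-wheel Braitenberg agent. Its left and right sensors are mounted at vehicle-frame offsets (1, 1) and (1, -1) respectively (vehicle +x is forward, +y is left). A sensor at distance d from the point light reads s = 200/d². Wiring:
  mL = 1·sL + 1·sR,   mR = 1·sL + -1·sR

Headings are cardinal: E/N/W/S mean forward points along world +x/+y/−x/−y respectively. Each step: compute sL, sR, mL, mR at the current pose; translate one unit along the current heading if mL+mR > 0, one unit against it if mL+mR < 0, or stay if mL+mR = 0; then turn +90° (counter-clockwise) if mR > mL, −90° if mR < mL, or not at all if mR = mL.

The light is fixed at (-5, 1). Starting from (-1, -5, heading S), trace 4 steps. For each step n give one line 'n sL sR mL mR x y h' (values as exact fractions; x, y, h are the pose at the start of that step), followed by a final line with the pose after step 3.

n=0: pose=(-1,-5,S); sL=100/37, sR=100/29; mL=6600/1073, mR=-800/1073; mL+mR=200/37 → advance +1; mR−mL=-200/29 → turn -1·90°
n=1: pose=(-1,-6,W); sL=200/73, sR=40/9; mL=4720/657, mR=-1120/657; mL+mR=400/73 → advance +1; mR−mL=-80/9 → turn -1·90°
n=2: pose=(-2,-6,N); sL=5, sR=50/13; mL=115/13, mR=15/13; mL+mR=10 → advance +1; mR−mL=-100/13 → turn -1·90°
n=3: pose=(-2,-5,E); sL=200/41, sR=40/13; mL=4240/533, mR=960/533; mL+mR=400/41 → advance +1; mR−mL=-80/13 → turn -1·90°

0 100/37 100/29 6600/1073 -800/1073 -1 -5 S
1 200/73 40/9 4720/657 -1120/657 -1 -6 W
2 5 50/13 115/13 15/13 -2 -6 N
3 200/41 40/13 4240/533 960/533 -2 -5 E
final -1 -5 S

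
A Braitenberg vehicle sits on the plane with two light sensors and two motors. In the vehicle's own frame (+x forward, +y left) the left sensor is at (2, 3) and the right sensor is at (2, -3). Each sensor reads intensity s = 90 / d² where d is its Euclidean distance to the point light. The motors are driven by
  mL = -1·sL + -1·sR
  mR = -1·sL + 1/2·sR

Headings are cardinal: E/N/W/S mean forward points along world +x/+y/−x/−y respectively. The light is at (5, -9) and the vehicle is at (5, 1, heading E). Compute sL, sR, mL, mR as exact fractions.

left sensor world pos  = (7, 4); dL² = 173
right sensor world pos = (7, -2); dR² = 53
sL = 90/173 = 90/173
sR = 90/53 = 90/53
mL = -1·sL + -1·sR = -20340/9169
mR = -1·sL + 1/2·sR = 3015/9169

90/173 90/53 -20340/9169 3015/9169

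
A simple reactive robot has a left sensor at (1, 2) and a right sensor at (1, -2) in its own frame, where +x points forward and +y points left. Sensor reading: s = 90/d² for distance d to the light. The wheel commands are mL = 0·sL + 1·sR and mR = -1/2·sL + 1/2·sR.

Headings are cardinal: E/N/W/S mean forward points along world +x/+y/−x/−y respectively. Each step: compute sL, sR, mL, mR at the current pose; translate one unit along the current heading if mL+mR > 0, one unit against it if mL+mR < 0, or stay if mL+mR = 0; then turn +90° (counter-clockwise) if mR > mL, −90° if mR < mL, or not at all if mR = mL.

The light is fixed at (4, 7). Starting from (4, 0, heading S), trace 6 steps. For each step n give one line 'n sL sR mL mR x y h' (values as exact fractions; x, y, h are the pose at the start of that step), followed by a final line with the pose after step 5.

n=0: pose=(4,0,S); sL=45/34, sR=45/34; mL=45/34, mR=0; mL+mR=45/34 → advance +1; mR−mL=-45/34 → turn -1·90°
n=1: pose=(4,-1,W); sL=90/101, sR=90/37; mL=90/37, mR=2880/3737; mL+mR=11970/3737 → advance +1; mR−mL=-6210/3737 → turn -1·90°
n=2: pose=(3,-1,N); sL=45/29, sR=9/5; mL=9/5, mR=18/145; mL+mR=279/145 → advance +1; mR−mL=-243/145 → turn -1·90°
n=3: pose=(3,0,E); sL=18/5, sR=10/9; mL=10/9, mR=-56/45; mL+mR=-2/15 → advance -1; mR−mL=-106/45 → turn -1·90°
n=4: pose=(2,0,S); sL=45/32, sR=9/8; mL=9/8, mR=-9/64; mL+mR=63/64 → advance +1; mR−mL=-81/64 → turn -1·90°
n=5: pose=(2,-1,W); sL=90/109, sR=2; mL=2, mR=64/109; mL+mR=282/109 → advance +1; mR−mL=-154/109 → turn -1·90°

0 45/34 45/34 45/34 0 4 0 S
1 90/101 90/37 90/37 2880/3737 4 -1 W
2 45/29 9/5 9/5 18/145 3 -1 N
3 18/5 10/9 10/9 -56/45 3 0 E
4 45/32 9/8 9/8 -9/64 2 0 S
5 90/109 2 2 64/109 2 -1 W
final 1 -1 N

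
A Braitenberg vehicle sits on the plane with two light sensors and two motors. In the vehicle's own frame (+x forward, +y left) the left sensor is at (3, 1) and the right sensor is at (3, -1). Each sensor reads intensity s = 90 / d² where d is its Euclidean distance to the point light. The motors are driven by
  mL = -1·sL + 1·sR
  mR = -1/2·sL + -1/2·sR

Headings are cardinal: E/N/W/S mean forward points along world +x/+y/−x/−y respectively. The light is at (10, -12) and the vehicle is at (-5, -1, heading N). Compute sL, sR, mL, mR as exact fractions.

left sensor world pos  = (-6, 2); dL² = 452
right sensor world pos = (-4, 2); dR² = 392
sL = 90/452 = 45/226
sR = 90/392 = 45/196
mL = -1·sL + 1·sR = 675/22148
mR = -1/2·sL + -1/2·sR = -9495/44296

45/226 45/196 675/22148 -9495/44296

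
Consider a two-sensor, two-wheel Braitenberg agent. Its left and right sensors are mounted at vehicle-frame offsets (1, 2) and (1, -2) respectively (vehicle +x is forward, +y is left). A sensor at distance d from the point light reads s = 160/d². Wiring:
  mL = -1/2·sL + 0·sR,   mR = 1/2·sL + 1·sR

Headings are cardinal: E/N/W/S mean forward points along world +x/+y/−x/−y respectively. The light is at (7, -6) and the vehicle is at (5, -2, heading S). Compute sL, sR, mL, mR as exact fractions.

left sensor world pos  = (7, -3); dL² = 9
right sensor world pos = (3, -3); dR² = 25
sL = 160/9 = 160/9
sR = 160/25 = 32/5
mL = -1/2·sL + 0·sR = -80/9
mR = 1/2·sL + 1·sR = 688/45

160/9 32/5 -80/9 688/45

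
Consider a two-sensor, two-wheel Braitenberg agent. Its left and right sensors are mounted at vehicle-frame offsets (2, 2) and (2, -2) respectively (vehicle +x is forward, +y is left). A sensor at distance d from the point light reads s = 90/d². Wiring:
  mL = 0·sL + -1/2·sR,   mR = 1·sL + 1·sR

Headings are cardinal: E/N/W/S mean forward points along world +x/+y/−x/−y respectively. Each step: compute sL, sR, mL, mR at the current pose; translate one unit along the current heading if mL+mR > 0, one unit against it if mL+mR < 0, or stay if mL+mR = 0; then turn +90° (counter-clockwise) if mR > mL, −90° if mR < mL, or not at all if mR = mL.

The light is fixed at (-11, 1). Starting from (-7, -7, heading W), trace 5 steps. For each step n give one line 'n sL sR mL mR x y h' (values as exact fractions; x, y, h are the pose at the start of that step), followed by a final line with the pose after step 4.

n=0: pose=(-7,-7,W); sL=45/52, sR=9/4; mL=-9/8, mR=81/26; mL+mR=207/104 → advance +1; mR−mL=441/104 → turn +1·90°
n=1: pose=(-8,-7,S); sL=18/25, sR=90/101; mL=-45/101, mR=4068/2525; mL+mR=2943/2525 → advance +1; mR−mL=5193/2525 → turn +1·90°
n=2: pose=(-8,-8,E); sL=45/37, sR=45/73; mL=-45/146, mR=4950/2701; mL+mR=8235/5402 → advance +1; mR−mL=11565/5402 → turn +1·90°
n=3: pose=(-7,-8,N); sL=90/53, sR=18/17; mL=-9/17, mR=2484/901; mL+mR=2007/901 → advance +1; mR−mL=2961/901 → turn +1·90°
n=4: pose=(-7,-7,W); sL=45/52, sR=9/4; mL=-9/8, mR=81/26; mL+mR=207/104 → advance +1; mR−mL=441/104 → turn +1·90°

0 45/52 9/4 -9/8 81/26 -7 -7 W
1 18/25 90/101 -45/101 4068/2525 -8 -7 S
2 45/37 45/73 -45/146 4950/2701 -8 -8 E
3 90/53 18/17 -9/17 2484/901 -7 -8 N
4 45/52 9/4 -9/8 81/26 -7 -7 W
final -8 -7 S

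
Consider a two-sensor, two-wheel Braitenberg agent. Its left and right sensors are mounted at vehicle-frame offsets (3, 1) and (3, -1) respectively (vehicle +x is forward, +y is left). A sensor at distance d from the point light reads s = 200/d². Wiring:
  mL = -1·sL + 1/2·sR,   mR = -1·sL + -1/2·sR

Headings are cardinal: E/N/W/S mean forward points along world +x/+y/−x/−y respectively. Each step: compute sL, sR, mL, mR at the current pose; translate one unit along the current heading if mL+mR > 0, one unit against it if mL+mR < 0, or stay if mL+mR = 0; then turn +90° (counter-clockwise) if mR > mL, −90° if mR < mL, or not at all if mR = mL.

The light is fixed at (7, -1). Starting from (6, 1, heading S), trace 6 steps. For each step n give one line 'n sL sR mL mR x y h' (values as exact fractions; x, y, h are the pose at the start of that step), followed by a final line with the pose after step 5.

0 200 40 -180 -220 6 1 S
1 10 25/4 -55/8 -105/8 6 2 W
2 200/37 200/37 -100/37 -300/37 7 2 N
3 100/9 20 -10/9 -190/9 7 1 E
4 200 40 -180 -220 6 1 S
5 10 25/4 -55/8 -105/8 6 2 W
final 7 2 N

n=0: pose=(6,1,S); sL=200, sR=40; mL=-180, mR=-220; mL+mR=-400 → advance -1; mR−mL=-40 → turn -1·90°
n=1: pose=(6,2,W); sL=10, sR=25/4; mL=-55/8, mR=-105/8; mL+mR=-20 → advance -1; mR−mL=-25/4 → turn -1·90°
n=2: pose=(7,2,N); sL=200/37, sR=200/37; mL=-100/37, mR=-300/37; mL+mR=-400/37 → advance -1; mR−mL=-200/37 → turn -1·90°
n=3: pose=(7,1,E); sL=100/9, sR=20; mL=-10/9, mR=-190/9; mL+mR=-200/9 → advance -1; mR−mL=-20 → turn -1·90°
n=4: pose=(6,1,S); sL=200, sR=40; mL=-180, mR=-220; mL+mR=-400 → advance -1; mR−mL=-40 → turn -1·90°
n=5: pose=(6,2,W); sL=10, sR=25/4; mL=-55/8, mR=-105/8; mL+mR=-20 → advance -1; mR−mL=-25/4 → turn -1·90°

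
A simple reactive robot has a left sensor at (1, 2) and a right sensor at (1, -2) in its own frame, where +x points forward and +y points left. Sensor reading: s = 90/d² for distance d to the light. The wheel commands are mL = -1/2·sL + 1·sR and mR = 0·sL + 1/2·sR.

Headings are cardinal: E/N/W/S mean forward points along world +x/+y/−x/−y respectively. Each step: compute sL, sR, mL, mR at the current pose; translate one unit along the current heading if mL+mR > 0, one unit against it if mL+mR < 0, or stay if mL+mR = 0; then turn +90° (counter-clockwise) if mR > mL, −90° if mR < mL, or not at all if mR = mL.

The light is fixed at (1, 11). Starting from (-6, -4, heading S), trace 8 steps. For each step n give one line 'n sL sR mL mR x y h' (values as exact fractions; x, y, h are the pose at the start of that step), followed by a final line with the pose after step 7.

0 90/281 90/337 10125/94697 45/337 -6 -4 S
1 45/116 1/4 13/232 1/8 -6 -5 E
2 90/289 90/241 15165/69649 45/241 -5 -5 N
3 45/97 45/157 1665/30458 45/314 -5 -4 E
4 18/49 18/41 513/2009 9/41 -4 -4 N
5 9/16 45/136 27/544 45/272 -4 -3 E
6 18/41 90/173 2133/7093 45/173 -3 -3 N
7 9/13 5/13 1/26 5/26 -3 -2 E
final -2 -2 N

n=0: pose=(-6,-4,S); sL=90/281, sR=90/337; mL=10125/94697, mR=45/337; mL+mR=22770/94697 → advance +1; mR−mL=2520/94697 → turn +1·90°
n=1: pose=(-6,-5,E); sL=45/116, sR=1/4; mL=13/232, mR=1/8; mL+mR=21/116 → advance +1; mR−mL=2/29 → turn +1·90°
n=2: pose=(-5,-5,N); sL=90/289, sR=90/241; mL=15165/69649, mR=45/241; mL+mR=28170/69649 → advance +1; mR−mL=-2160/69649 → turn -1·90°
n=3: pose=(-5,-4,E); sL=45/97, sR=45/157; mL=1665/30458, mR=45/314; mL+mR=3015/15229 → advance +1; mR−mL=1350/15229 → turn +1·90°
n=4: pose=(-4,-4,N); sL=18/49, sR=18/41; mL=513/2009, mR=9/41; mL+mR=954/2009 → advance +1; mR−mL=-72/2009 → turn -1·90°
n=5: pose=(-4,-3,E); sL=9/16, sR=45/136; mL=27/544, mR=45/272; mL+mR=117/544 → advance +1; mR−mL=63/544 → turn +1·90°
n=6: pose=(-3,-3,N); sL=18/41, sR=90/173; mL=2133/7093, mR=45/173; mL+mR=3978/7093 → advance +1; mR−mL=-288/7093 → turn -1·90°
n=7: pose=(-3,-2,E); sL=9/13, sR=5/13; mL=1/26, mR=5/26; mL+mR=3/13 → advance +1; mR−mL=2/13 → turn +1·90°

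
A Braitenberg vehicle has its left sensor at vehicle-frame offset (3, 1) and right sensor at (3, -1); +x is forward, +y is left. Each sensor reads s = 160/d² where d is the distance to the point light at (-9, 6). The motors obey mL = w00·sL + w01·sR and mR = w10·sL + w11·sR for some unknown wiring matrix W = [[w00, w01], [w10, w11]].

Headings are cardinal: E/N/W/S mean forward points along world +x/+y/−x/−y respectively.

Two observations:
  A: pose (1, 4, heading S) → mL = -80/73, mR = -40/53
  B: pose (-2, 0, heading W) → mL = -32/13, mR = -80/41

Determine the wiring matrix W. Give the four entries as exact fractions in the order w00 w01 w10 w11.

obs A: pose=(1,4,S) → sL=80/73, sR=80/53, mL=-80/73, mR=-40/53
obs B: pose=(-2,0,W) → sL=32/13, sR=160/41, mL=-32/13, mR=-80/41
sensor matrix S = [[80/73, 80/53], [32/13, 160/41]]; det S = 1157120/2062177
solve [mL_A; mL_B] = S·[w00; w01] and [mR_A; mR_B] = S·[w10; w11]:
  w00 = -1, w01 = 0, w10 = 0, w11 = -1/2

-1 0 0 -1/2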